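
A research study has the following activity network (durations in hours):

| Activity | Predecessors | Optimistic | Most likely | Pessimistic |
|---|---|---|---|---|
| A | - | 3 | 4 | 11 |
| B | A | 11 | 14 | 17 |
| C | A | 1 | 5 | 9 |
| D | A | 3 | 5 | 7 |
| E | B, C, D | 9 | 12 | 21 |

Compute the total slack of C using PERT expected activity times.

te_A = (3 + 4·4 + 11)/6 = 30/6 = 5
te_B = (11 + 4·14 + 17)/6 = 84/6 = 14
te_C = (1 + 4·5 + 9)/6 = 30/6 = 5
te_D = (3 + 4·5 + 7)/6 = 30/6 = 5
te_E = (9 + 4·12 + 21)/6 = 78/6 = 13

Forward pass:
ES_A = 0; EF_A = 5
ES_B = 5; EF_B = 5+14 = 19
ES_C = 5; EF_C = 5+5 = 10
ES_D = 5; EF_D = 5+5 = 10
ES_E = max(EF_B=19, EF_C=10, EF_D=10) = 19; EF_E = 19+13 = 32
Expected project duration μ = 32 hours. Critical path: A → B → E.

Backward pass:
LF_E = 32; LS_E = 32−13 = 19
LF_D = LS_E = 19; LS_D = 19−5 = 14
LF_C = LS_E = 19; LS_C = 19−5 = 14
LF_B = LS_E = 19; LS_B = 19−14 = 5
LF_A = min(LS_B=5, LS_C=14, LS_D=14) = 5; LS_A = 5−5 = 0
Slack_C = LS_C − ES_C = 14 − 5 = 9

9 hours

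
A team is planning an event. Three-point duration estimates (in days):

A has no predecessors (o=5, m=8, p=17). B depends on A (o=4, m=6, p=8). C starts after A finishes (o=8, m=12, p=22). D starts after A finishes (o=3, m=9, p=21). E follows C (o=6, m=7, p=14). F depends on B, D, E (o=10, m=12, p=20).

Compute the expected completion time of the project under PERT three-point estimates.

43 days

te_A = (5 + 4·8 + 17)/6 = 54/6 = 9
te_B = (4 + 4·6 + 8)/6 = 36/6 = 6
te_C = (8 + 4·12 + 22)/6 = 78/6 = 13
te_D = (3 + 4·9 + 21)/6 = 60/6 = 10
te_E = (6 + 4·7 + 14)/6 = 48/6 = 8
te_F = (10 + 4·12 + 20)/6 = 78/6 = 13

Forward pass:
ES_A = 0; EF_A = 9
ES_B = 9; EF_B = 9+6 = 15
ES_C = 9; EF_C = 9+13 = 22
ES_D = 9; EF_D = 9+10 = 19
ES_E = 22; EF_E = 22+8 = 30
ES_F = max(EF_B=15, EF_D=19, EF_E=30) = 30; EF_F = 30+13 = 43
Expected project duration μ = 43 days. Critical path: A → C → E → F.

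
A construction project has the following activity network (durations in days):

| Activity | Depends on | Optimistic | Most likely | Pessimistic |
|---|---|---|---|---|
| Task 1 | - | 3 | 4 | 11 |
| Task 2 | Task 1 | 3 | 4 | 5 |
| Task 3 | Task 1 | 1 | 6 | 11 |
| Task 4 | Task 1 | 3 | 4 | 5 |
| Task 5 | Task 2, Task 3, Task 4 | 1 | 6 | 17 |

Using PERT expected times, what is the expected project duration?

18 days

te_Task 1 = (3 + 4·4 + 11)/6 = 30/6 = 5
te_Task 2 = (3 + 4·4 + 5)/6 = 24/6 = 4
te_Task 3 = (1 + 4·6 + 11)/6 = 36/6 = 6
te_Task 4 = (3 + 4·4 + 5)/6 = 24/6 = 4
te_Task 5 = (1 + 4·6 + 17)/6 = 42/6 = 7

Forward pass:
ES_Task 1 = 0; EF_Task 1 = 5
ES_Task 2 = 5; EF_Task 2 = 5+4 = 9
ES_Task 3 = 5; EF_Task 3 = 5+6 = 11
ES_Task 4 = 5; EF_Task 4 = 5+4 = 9
ES_Task 5 = max(EF_Task 2=9, EF_Task 3=11, EF_Task 4=9) = 11; EF_Task 5 = 11+7 = 18
Expected project duration μ = 18 days. Critical path: Task 1 → Task 3 → Task 5.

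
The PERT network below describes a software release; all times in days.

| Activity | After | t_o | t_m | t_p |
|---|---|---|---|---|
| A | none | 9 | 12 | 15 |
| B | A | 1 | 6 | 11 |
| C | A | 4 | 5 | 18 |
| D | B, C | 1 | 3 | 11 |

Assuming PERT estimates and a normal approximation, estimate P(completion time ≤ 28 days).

0.950

te_A = (9 + 4·12 + 15)/6 = 72/6 = 12; σ²_A = ((15−9)/6)² = 1.000
te_B = (1 + 4·6 + 11)/6 = 36/6 = 6; σ²_B = ((11−1)/6)² = 2.778
te_C = (4 + 4·5 + 18)/6 = 42/6 = 7; σ²_C = ((18−4)/6)² = 5.444
te_D = (1 + 4·3 + 11)/6 = 24/6 = 4; σ²_D = ((11−1)/6)² = 2.778

Forward pass:
ES_A = 0; EF_A = 12
ES_B = 12; EF_B = 12+6 = 18
ES_C = 12; EF_C = 12+7 = 19
ES_D = max(EF_B=18, EF_C=19) = 19; EF_D = 19+4 = 23
Expected project duration μ = 23 days. Critical path: A → C → D.

Variance along critical path = 1.000 + 5.444 + 2.778 = 9.222; σ = √9.222 = 3.037 days.
Z = (28 − 23) / 3.037 = 1.646
P(T ≤ 28) = Φ(1.646) ≈ 0.950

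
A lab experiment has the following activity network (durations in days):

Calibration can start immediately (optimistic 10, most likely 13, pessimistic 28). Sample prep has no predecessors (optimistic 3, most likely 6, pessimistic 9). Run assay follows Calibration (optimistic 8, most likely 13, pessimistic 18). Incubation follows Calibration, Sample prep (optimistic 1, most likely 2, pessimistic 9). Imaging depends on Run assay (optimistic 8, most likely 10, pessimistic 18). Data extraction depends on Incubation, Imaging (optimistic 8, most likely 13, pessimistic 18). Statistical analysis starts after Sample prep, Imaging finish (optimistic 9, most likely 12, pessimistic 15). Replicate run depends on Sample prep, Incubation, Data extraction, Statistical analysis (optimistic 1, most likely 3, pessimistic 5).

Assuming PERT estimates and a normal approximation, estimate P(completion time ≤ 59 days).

0.829

te_Calibration = (10 + 4·13 + 28)/6 = 90/6 = 15; σ²_Calibration = ((28−10)/6)² = 9.000
te_Sample prep = (3 + 4·6 + 9)/6 = 36/6 = 6; σ²_Sample prep = ((9−3)/6)² = 1.000
te_Run assay = (8 + 4·13 + 18)/6 = 78/6 = 13; σ²_Run assay = ((18−8)/6)² = 2.778
te_Incubation = (1 + 4·2 + 9)/6 = 18/6 = 3; σ²_Incubation = ((9−1)/6)² = 1.778
te_Imaging = (8 + 4·10 + 18)/6 = 66/6 = 11; σ²_Imaging = ((18−8)/6)² = 2.778
te_Data extraction = (8 + 4·13 + 18)/6 = 78/6 = 13; σ²_Data extraction = ((18−8)/6)² = 2.778
te_Statistical analysis = (9 + 4·12 + 15)/6 = 72/6 = 12; σ²_Statistical analysis = ((15−9)/6)² = 1.000
te_Replicate run = (1 + 4·3 + 5)/6 = 18/6 = 3; σ²_Replicate run = ((5−1)/6)² = 0.444

Forward pass:
ES_Calibration = 0; EF_Calibration = 15
ES_Sample prep = 0; EF_Sample prep = 6
ES_Run assay = 15; EF_Run assay = 15+13 = 28
ES_Incubation = max(EF_Calibration=15, EF_Sample prep=6) = 15; EF_Incubation = 15+3 = 18
ES_Imaging = 28; EF_Imaging = 28+11 = 39
ES_Data extraction = max(EF_Incubation=18, EF_Imaging=39) = 39; EF_Data extraction = 39+13 = 52
ES_Statistical analysis = max(EF_Sample prep=6, EF_Imaging=39) = 39; EF_Statistical analysis = 39+12 = 51
ES_Replicate run = max(EF_Sample prep=6, EF_Incubation=18, EF_Data extraction=52, EF_Statistical analysis=51) = 52; EF_Replicate run = 52+3 = 55
Expected project duration μ = 55 days. Critical path: Calibration → Run assay → Imaging → Data extraction → Replicate run.

Variance along critical path = 9.000 + 2.778 + 2.778 + 2.778 + 0.444 = 17.778; σ = √17.778 = 4.216 days.
Z = (59 − 55) / 4.216 = 0.949
P(T ≤ 59) = Φ(0.949) ≈ 0.829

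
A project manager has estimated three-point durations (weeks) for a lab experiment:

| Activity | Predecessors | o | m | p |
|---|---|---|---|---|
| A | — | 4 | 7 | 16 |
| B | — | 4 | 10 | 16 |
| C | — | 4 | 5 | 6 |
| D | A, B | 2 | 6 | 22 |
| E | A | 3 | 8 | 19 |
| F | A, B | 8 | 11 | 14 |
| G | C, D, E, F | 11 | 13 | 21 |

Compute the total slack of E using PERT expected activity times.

4 weeks

te_A = (4 + 4·7 + 16)/6 = 48/6 = 8
te_B = (4 + 4·10 + 16)/6 = 60/6 = 10
te_C = (4 + 4·5 + 6)/6 = 30/6 = 5
te_D = (2 + 4·6 + 22)/6 = 48/6 = 8
te_E = (3 + 4·8 + 19)/6 = 54/6 = 9
te_F = (8 + 4·11 + 14)/6 = 66/6 = 11
te_G = (11 + 4·13 + 21)/6 = 84/6 = 14

Forward pass:
ES_A = 0; EF_A = 8
ES_B = 0; EF_B = 10
ES_C = 0; EF_C = 5
ES_D = max(EF_A=8, EF_B=10) = 10; EF_D = 10+8 = 18
ES_E = 8; EF_E = 8+9 = 17
ES_F = max(EF_A=8, EF_B=10) = 10; EF_F = 10+11 = 21
ES_G = max(EF_C=5, EF_D=18, EF_E=17, EF_F=21) = 21; EF_G = 21+14 = 35
Expected project duration μ = 35 weeks. Critical path: B → F → G.

Backward pass:
LF_G = 35; LS_G = 35−14 = 21
LF_F = LS_G = 21; LS_F = 21−11 = 10
LF_E = LS_G = 21; LS_E = 21−9 = 12
LF_D = LS_G = 21; LS_D = 21−8 = 13
LF_C = LS_G = 21; LS_C = 21−5 = 16
LF_B = min(LS_D=13, LS_F=10) = 10; LS_B = 10−10 = 0
LF_A = min(LS_D=13, LS_E=12, LS_F=10) = 10; LS_A = 10−8 = 2
Slack_E = LS_E − ES_E = 12 − 8 = 4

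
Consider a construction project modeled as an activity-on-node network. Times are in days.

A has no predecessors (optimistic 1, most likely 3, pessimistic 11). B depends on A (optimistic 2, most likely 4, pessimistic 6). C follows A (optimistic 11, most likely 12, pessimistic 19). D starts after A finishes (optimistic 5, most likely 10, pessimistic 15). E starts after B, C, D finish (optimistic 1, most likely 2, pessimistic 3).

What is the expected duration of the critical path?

te_A = (1 + 4·3 + 11)/6 = 24/6 = 4
te_B = (2 + 4·4 + 6)/6 = 24/6 = 4
te_C = (11 + 4·12 + 19)/6 = 78/6 = 13
te_D = (5 + 4·10 + 15)/6 = 60/6 = 10
te_E = (1 + 4·2 + 3)/6 = 12/6 = 2

Forward pass:
ES_A = 0; EF_A = 4
ES_B = 4; EF_B = 4+4 = 8
ES_C = 4; EF_C = 4+13 = 17
ES_D = 4; EF_D = 4+10 = 14
ES_E = max(EF_B=8, EF_C=17, EF_D=14) = 17; EF_E = 17+2 = 19
Expected project duration μ = 19 days. Critical path: A → C → E.

19 days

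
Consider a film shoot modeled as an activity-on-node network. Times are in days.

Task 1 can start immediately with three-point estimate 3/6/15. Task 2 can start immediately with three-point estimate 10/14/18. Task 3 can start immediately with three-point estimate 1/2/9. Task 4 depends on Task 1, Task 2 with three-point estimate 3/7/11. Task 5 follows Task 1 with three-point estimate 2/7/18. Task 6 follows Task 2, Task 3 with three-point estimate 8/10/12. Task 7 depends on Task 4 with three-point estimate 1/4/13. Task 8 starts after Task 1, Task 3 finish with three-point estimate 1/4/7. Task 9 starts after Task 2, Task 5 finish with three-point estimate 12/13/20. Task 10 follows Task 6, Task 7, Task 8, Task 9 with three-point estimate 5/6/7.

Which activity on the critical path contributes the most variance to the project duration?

Task 5

te_Task 1 = (3 + 4·6 + 15)/6 = 42/6 = 7; σ²_Task 1 = ((15−3)/6)² = 4.000
te_Task 2 = (10 + 4·14 + 18)/6 = 84/6 = 14; σ²_Task 2 = ((18−10)/6)² = 1.778
te_Task 3 = (1 + 4·2 + 9)/6 = 18/6 = 3; σ²_Task 3 = ((9−1)/6)² = 1.778
te_Task 4 = (3 + 4·7 + 11)/6 = 42/6 = 7; σ²_Task 4 = ((11−3)/6)² = 1.778
te_Task 5 = (2 + 4·7 + 18)/6 = 48/6 = 8; σ²_Task 5 = ((18−2)/6)² = 7.111
te_Task 6 = (8 + 4·10 + 12)/6 = 60/6 = 10; σ²_Task 6 = ((12−8)/6)² = 0.444
te_Task 7 = (1 + 4·4 + 13)/6 = 30/6 = 5; σ²_Task 7 = ((13−1)/6)² = 4.000
te_Task 8 = (1 + 4·4 + 7)/6 = 24/6 = 4; σ²_Task 8 = ((7−1)/6)² = 1.000
te_Task 9 = (12 + 4·13 + 20)/6 = 84/6 = 14; σ²_Task 9 = ((20−12)/6)² = 1.778
te_Task 10 = (5 + 4·6 + 7)/6 = 36/6 = 6; σ²_Task 10 = ((7−5)/6)² = 0.111

Forward pass:
ES_Task 1 = 0; EF_Task 1 = 7
ES_Task 2 = 0; EF_Task 2 = 14
ES_Task 3 = 0; EF_Task 3 = 3
ES_Task 4 = max(EF_Task 1=7, EF_Task 2=14) = 14; EF_Task 4 = 14+7 = 21
ES_Task 5 = 7; EF_Task 5 = 7+8 = 15
ES_Task 6 = max(EF_Task 2=14, EF_Task 3=3) = 14; EF_Task 6 = 14+10 = 24
ES_Task 7 = 21; EF_Task 7 = 21+5 = 26
ES_Task 8 = max(EF_Task 1=7, EF_Task 3=3) = 7; EF_Task 8 = 7+4 = 11
ES_Task 9 = max(EF_Task 2=14, EF_Task 5=15) = 15; EF_Task 9 = 15+14 = 29
ES_Task 10 = max(EF_Task 6=24, EF_Task 7=26, EF_Task 8=11, EF_Task 9=29) = 29; EF_Task 10 = 29+6 = 35
Expected project duration μ = 35 days. Critical path: Task 1 → Task 5 → Task 9 → Task 10.

Variances on critical path: σ²_Task 1=4.000, σ²_Task 5=7.111, σ²_Task 9=1.778, σ²_Task 10=0.111.
Largest is σ²_Task 5 = 7.111.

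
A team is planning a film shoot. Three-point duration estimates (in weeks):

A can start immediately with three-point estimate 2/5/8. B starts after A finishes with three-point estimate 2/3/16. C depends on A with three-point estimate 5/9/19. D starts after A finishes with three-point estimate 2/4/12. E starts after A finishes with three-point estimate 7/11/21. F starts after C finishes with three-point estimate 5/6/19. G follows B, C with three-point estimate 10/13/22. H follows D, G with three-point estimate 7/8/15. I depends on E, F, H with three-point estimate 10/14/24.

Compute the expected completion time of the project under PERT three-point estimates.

53 weeks

te_A = (2 + 4·5 + 8)/6 = 30/6 = 5
te_B = (2 + 4·3 + 16)/6 = 30/6 = 5
te_C = (5 + 4·9 + 19)/6 = 60/6 = 10
te_D = (2 + 4·4 + 12)/6 = 30/6 = 5
te_E = (7 + 4·11 + 21)/6 = 72/6 = 12
te_F = (5 + 4·6 + 19)/6 = 48/6 = 8
te_G = (10 + 4·13 + 22)/6 = 84/6 = 14
te_H = (7 + 4·8 + 15)/6 = 54/6 = 9
te_I = (10 + 4·14 + 24)/6 = 90/6 = 15

Forward pass:
ES_A = 0; EF_A = 5
ES_B = 5; EF_B = 5+5 = 10
ES_C = 5; EF_C = 5+10 = 15
ES_D = 5; EF_D = 5+5 = 10
ES_E = 5; EF_E = 5+12 = 17
ES_F = 15; EF_F = 15+8 = 23
ES_G = max(EF_B=10, EF_C=15) = 15; EF_G = 15+14 = 29
ES_H = max(EF_D=10, EF_G=29) = 29; EF_H = 29+9 = 38
ES_I = max(EF_E=17, EF_F=23, EF_H=38) = 38; EF_I = 38+15 = 53
Expected project duration μ = 53 weeks. Critical path: A → C → G → H → I.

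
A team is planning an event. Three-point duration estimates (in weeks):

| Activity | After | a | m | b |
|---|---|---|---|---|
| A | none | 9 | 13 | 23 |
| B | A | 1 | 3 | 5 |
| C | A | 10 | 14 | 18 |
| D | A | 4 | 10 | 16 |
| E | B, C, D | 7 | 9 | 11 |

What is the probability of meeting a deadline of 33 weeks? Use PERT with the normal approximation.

te_A = (9 + 4·13 + 23)/6 = 84/6 = 14; σ²_A = ((23−9)/6)² = 5.444
te_B = (1 + 4·3 + 5)/6 = 18/6 = 3; σ²_B = ((5−1)/6)² = 0.444
te_C = (10 + 4·14 + 18)/6 = 84/6 = 14; σ²_C = ((18−10)/6)² = 1.778
te_D = (4 + 4·10 + 16)/6 = 60/6 = 10; σ²_D = ((16−4)/6)² = 4.000
te_E = (7 + 4·9 + 11)/6 = 54/6 = 9; σ²_E = ((11−7)/6)² = 0.444

Forward pass:
ES_A = 0; EF_A = 14
ES_B = 14; EF_B = 14+3 = 17
ES_C = 14; EF_C = 14+14 = 28
ES_D = 14; EF_D = 14+10 = 24
ES_E = max(EF_B=17, EF_C=28, EF_D=24) = 28; EF_E = 28+9 = 37
Expected project duration μ = 37 weeks. Critical path: A → C → E.

Variance along critical path = 5.444 + 1.778 + 0.444 = 7.667; σ = √7.667 = 2.769 weeks.
Z = (33 − 37) / 2.769 = -1.445
P(T ≤ 33) = Φ(-1.445) ≈ 0.074

0.074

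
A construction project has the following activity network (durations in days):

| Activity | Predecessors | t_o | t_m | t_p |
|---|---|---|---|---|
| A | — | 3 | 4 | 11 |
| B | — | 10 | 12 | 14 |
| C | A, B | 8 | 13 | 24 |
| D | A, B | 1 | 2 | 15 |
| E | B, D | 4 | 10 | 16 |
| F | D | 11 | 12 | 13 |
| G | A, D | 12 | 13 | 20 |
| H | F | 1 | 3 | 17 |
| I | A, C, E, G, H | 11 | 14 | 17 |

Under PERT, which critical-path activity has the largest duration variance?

H

te_A = (3 + 4·4 + 11)/6 = 30/6 = 5; σ²_A = ((11−3)/6)² = 1.778
te_B = (10 + 4·12 + 14)/6 = 72/6 = 12; σ²_B = ((14−10)/6)² = 0.444
te_C = (8 + 4·13 + 24)/6 = 84/6 = 14; σ²_C = ((24−8)/6)² = 7.111
te_D = (1 + 4·2 + 15)/6 = 24/6 = 4; σ²_D = ((15−1)/6)² = 5.444
te_E = (4 + 4·10 + 16)/6 = 60/6 = 10; σ²_E = ((16−4)/6)² = 4.000
te_F = (11 + 4·12 + 13)/6 = 72/6 = 12; σ²_F = ((13−11)/6)² = 0.111
te_G = (12 + 4·13 + 20)/6 = 84/6 = 14; σ²_G = ((20−12)/6)² = 1.778
te_H = (1 + 4·3 + 17)/6 = 30/6 = 5; σ²_H = ((17−1)/6)² = 7.111
te_I = (11 + 4·14 + 17)/6 = 84/6 = 14; σ²_I = ((17−11)/6)² = 1.000

Forward pass:
ES_A = 0; EF_A = 5
ES_B = 0; EF_B = 12
ES_C = max(EF_A=5, EF_B=12) = 12; EF_C = 12+14 = 26
ES_D = max(EF_A=5, EF_B=12) = 12; EF_D = 12+4 = 16
ES_E = max(EF_B=12, EF_D=16) = 16; EF_E = 16+10 = 26
ES_F = 16; EF_F = 16+12 = 28
ES_G = max(EF_A=5, EF_D=16) = 16; EF_G = 16+14 = 30
ES_H = 28; EF_H = 28+5 = 33
ES_I = max(EF_A=5, EF_C=26, EF_E=26, EF_G=30, EF_H=33) = 33; EF_I = 33+14 = 47
Expected project duration μ = 47 days. Critical path: B → D → F → H → I.

Variances on critical path: σ²_B=0.444, σ²_D=5.444, σ²_F=0.111, σ²_H=7.111, σ²_I=1.000.
Largest is σ²_H = 7.111.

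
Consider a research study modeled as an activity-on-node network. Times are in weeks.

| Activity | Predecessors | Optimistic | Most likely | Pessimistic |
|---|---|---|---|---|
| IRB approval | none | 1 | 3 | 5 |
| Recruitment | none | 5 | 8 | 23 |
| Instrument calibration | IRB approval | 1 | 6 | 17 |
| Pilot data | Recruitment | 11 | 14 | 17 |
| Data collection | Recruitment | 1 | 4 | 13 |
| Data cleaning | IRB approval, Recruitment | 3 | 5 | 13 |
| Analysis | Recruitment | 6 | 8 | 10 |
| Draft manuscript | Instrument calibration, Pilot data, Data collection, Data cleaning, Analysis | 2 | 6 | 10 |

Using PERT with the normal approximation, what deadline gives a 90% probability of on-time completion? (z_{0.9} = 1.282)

te_IRB approval = (1 + 4·3 + 5)/6 = 18/6 = 3; σ²_IRB approval = ((5−1)/6)² = 0.444
te_Recruitment = (5 + 4·8 + 23)/6 = 60/6 = 10; σ²_Recruitment = ((23−5)/6)² = 9.000
te_Instrument calibration = (1 + 4·6 + 17)/6 = 42/6 = 7; σ²_Instrument calibration = ((17−1)/6)² = 7.111
te_Pilot data = (11 + 4·14 + 17)/6 = 84/6 = 14; σ²_Pilot data = ((17−11)/6)² = 1.000
te_Data collection = (1 + 4·4 + 13)/6 = 30/6 = 5; σ²_Data collection = ((13−1)/6)² = 4.000
te_Data cleaning = (3 + 4·5 + 13)/6 = 36/6 = 6; σ²_Data cleaning = ((13−3)/6)² = 2.778
te_Analysis = (6 + 4·8 + 10)/6 = 48/6 = 8; σ²_Analysis = ((10−6)/6)² = 0.444
te_Draft manuscript = (2 + 4·6 + 10)/6 = 36/6 = 6; σ²_Draft manuscript = ((10−2)/6)² = 1.778

Forward pass:
ES_IRB approval = 0; EF_IRB approval = 3
ES_Recruitment = 0; EF_Recruitment = 10
ES_Instrument calibration = 3; EF_Instrument calibration = 3+7 = 10
ES_Pilot data = 10; EF_Pilot data = 10+14 = 24
ES_Data collection = 10; EF_Data collection = 10+5 = 15
ES_Data cleaning = max(EF_IRB approval=3, EF_Recruitment=10) = 10; EF_Data cleaning = 10+6 = 16
ES_Analysis = 10; EF_Analysis = 10+8 = 18
ES_Draft manuscript = max(EF_Instrument calibration=10, EF_Pilot data=24, EF_Data collection=15, EF_Data cleaning=16, EF_Analysis=18) = 24; EF_Draft manuscript = 24+6 = 30
Expected project duration μ = 30 weeks. Critical path: Recruitment → Pilot data → Draft manuscript.

Variance along critical path = 9.000 + 1.000 + 1.778 = 11.778; σ = 3.432 weeks.
D = μ + z·σ = 30 + 1.282·3.432 = 34.4 weeks

34.4 weeks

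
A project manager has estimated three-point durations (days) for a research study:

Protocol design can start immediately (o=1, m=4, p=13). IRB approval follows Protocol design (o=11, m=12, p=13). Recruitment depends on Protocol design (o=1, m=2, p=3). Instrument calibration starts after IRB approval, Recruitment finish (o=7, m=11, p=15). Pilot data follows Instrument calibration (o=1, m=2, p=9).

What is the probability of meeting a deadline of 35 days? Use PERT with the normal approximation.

te_Protocol design = (1 + 4·4 + 13)/6 = 30/6 = 5; σ²_Protocol design = ((13−1)/6)² = 4.000
te_IRB approval = (11 + 4·12 + 13)/6 = 72/6 = 12; σ²_IRB approval = ((13−11)/6)² = 0.111
te_Recruitment = (1 + 4·2 + 3)/6 = 12/6 = 2; σ²_Recruitment = ((3−1)/6)² = 0.111
te_Instrument calibration = (7 + 4·11 + 15)/6 = 66/6 = 11; σ²_Instrument calibration = ((15−7)/6)² = 1.778
te_Pilot data = (1 + 4·2 + 9)/6 = 18/6 = 3; σ²_Pilot data = ((9−1)/6)² = 1.778

Forward pass:
ES_Protocol design = 0; EF_Protocol design = 5
ES_IRB approval = 5; EF_IRB approval = 5+12 = 17
ES_Recruitment = 5; EF_Recruitment = 5+2 = 7
ES_Instrument calibration = max(EF_IRB approval=17, EF_Recruitment=7) = 17; EF_Instrument calibration = 17+11 = 28
ES_Pilot data = 28; EF_Pilot data = 28+3 = 31
Expected project duration μ = 31 days. Critical path: Protocol design → IRB approval → Instrument calibration → Pilot data.

Variance along critical path = 4.000 + 0.111 + 1.778 + 1.778 = 7.667; σ = √7.667 = 2.769 days.
Z = (35 − 31) / 2.769 = 1.445
P(T ≤ 35) = Φ(1.445) ≈ 0.926

0.926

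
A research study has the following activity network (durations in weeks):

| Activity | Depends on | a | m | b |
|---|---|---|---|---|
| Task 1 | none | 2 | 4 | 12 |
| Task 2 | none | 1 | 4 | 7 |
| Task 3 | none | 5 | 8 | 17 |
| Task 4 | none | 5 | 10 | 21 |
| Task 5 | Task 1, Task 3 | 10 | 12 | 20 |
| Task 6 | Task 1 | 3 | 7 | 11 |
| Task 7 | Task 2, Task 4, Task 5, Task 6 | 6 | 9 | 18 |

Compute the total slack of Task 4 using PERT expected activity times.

te_Task 1 = (2 + 4·4 + 12)/6 = 30/6 = 5
te_Task 2 = (1 + 4·4 + 7)/6 = 24/6 = 4
te_Task 3 = (5 + 4·8 + 17)/6 = 54/6 = 9
te_Task 4 = (5 + 4·10 + 21)/6 = 66/6 = 11
te_Task 5 = (10 + 4·12 + 20)/6 = 78/6 = 13
te_Task 6 = (3 + 4·7 + 11)/6 = 42/6 = 7
te_Task 7 = (6 + 4·9 + 18)/6 = 60/6 = 10

Forward pass:
ES_Task 1 = 0; EF_Task 1 = 5
ES_Task 2 = 0; EF_Task 2 = 4
ES_Task 3 = 0; EF_Task 3 = 9
ES_Task 4 = 0; EF_Task 4 = 11
ES_Task 5 = max(EF_Task 1=5, EF_Task 3=9) = 9; EF_Task 5 = 9+13 = 22
ES_Task 6 = 5; EF_Task 6 = 5+7 = 12
ES_Task 7 = max(EF_Task 2=4, EF_Task 4=11, EF_Task 5=22, EF_Task 6=12) = 22; EF_Task 7 = 22+10 = 32
Expected project duration μ = 32 weeks. Critical path: Task 3 → Task 5 → Task 7.

Backward pass:
LF_Task 7 = 32; LS_Task 7 = 32−10 = 22
LF_Task 6 = LS_Task 7 = 22; LS_Task 6 = 22−7 = 15
LF_Task 5 = LS_Task 7 = 22; LS_Task 5 = 22−13 = 9
LF_Task 4 = LS_Task 7 = 22; LS_Task 4 = 22−11 = 11
LF_Task 3 = LS_Task 5 = 9; LS_Task 3 = 9−9 = 0
LF_Task 2 = LS_Task 7 = 22; LS_Task 2 = 22−4 = 18
LF_Task 1 = min(LS_Task 5=9, LS_Task 6=15) = 9; LS_Task 1 = 9−5 = 4
Slack_Task 4 = LS_Task 4 − ES_Task 4 = 11 − 0 = 11

11 weeks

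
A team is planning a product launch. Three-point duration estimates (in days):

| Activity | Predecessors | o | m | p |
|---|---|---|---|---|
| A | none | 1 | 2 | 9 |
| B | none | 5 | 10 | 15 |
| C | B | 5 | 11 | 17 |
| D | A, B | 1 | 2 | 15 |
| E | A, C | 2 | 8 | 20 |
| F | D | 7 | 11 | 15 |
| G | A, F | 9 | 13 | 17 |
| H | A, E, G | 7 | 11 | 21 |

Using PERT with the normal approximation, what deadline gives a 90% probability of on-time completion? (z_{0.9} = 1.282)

55.3 days

te_A = (1 + 4·2 + 9)/6 = 18/6 = 3; σ²_A = ((9−1)/6)² = 1.778
te_B = (5 + 4·10 + 15)/6 = 60/6 = 10; σ²_B = ((15−5)/6)² = 2.778
te_C = (5 + 4·11 + 17)/6 = 66/6 = 11; σ²_C = ((17−5)/6)² = 4.000
te_D = (1 + 4·2 + 15)/6 = 24/6 = 4; σ²_D = ((15−1)/6)² = 5.444
te_E = (2 + 4·8 + 20)/6 = 54/6 = 9; σ²_E = ((20−2)/6)² = 9.000
te_F = (7 + 4·11 + 15)/6 = 66/6 = 11; σ²_F = ((15−7)/6)² = 1.778
te_G = (9 + 4·13 + 17)/6 = 78/6 = 13; σ²_G = ((17−9)/6)² = 1.778
te_H = (7 + 4·11 + 21)/6 = 72/6 = 12; σ²_H = ((21−7)/6)² = 5.444

Forward pass:
ES_A = 0; EF_A = 3
ES_B = 0; EF_B = 10
ES_C = 10; EF_C = 10+11 = 21
ES_D = max(EF_A=3, EF_B=10) = 10; EF_D = 10+4 = 14
ES_E = max(EF_A=3, EF_C=21) = 21; EF_E = 21+9 = 30
ES_F = 14; EF_F = 14+11 = 25
ES_G = max(EF_A=3, EF_F=25) = 25; EF_G = 25+13 = 38
ES_H = max(EF_A=3, EF_E=30, EF_G=38) = 38; EF_H = 38+12 = 50
Expected project duration μ = 50 days. Critical path: B → D → F → G → H.

Variance along critical path = 2.778 + 5.444 + 1.778 + 1.778 + 5.444 = 17.222; σ = 4.150 days.
D = μ + z·σ = 50 + 1.282·4.150 = 55.3 days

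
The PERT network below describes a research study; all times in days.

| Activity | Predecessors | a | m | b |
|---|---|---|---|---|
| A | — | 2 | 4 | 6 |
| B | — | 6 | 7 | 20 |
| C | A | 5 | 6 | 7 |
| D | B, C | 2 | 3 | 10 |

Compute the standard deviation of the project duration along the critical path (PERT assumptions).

te_A = (2 + 4·4 + 6)/6 = 24/6 = 4; σ²_A = ((6−2)/6)² = 0.444
te_B = (6 + 4·7 + 20)/6 = 54/6 = 9; σ²_B = ((20−6)/6)² = 5.444
te_C = (5 + 4·6 + 7)/6 = 36/6 = 6; σ²_C = ((7−5)/6)² = 0.111
te_D = (2 + 4·3 + 10)/6 = 24/6 = 4; σ²_D = ((10−2)/6)² = 1.778

Forward pass:
ES_A = 0; EF_A = 4
ES_B = 0; EF_B = 9
ES_C = 4; EF_C = 4+6 = 10
ES_D = max(EF_B=9, EF_C=10) = 10; EF_D = 10+4 = 14
Expected project duration μ = 14 days. Critical path: A → C → D.

Variance along critical path = 0.444 + 0.111 + 1.778 = 2.333
σ = √2.333 = 1.528 days

1.53 days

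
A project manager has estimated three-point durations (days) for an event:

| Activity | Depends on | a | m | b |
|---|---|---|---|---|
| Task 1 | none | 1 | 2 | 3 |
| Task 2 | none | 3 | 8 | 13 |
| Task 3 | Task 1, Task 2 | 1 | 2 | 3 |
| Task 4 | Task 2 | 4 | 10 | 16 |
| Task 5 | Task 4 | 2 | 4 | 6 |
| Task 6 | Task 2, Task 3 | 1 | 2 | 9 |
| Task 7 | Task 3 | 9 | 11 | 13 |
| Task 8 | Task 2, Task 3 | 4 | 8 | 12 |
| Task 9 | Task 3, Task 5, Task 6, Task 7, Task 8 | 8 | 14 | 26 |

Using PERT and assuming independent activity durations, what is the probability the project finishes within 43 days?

te_Task 1 = (1 + 4·2 + 3)/6 = 12/6 = 2; σ²_Task 1 = ((3−1)/6)² = 0.111
te_Task 2 = (3 + 4·8 + 13)/6 = 48/6 = 8; σ²_Task 2 = ((13−3)/6)² = 2.778
te_Task 3 = (1 + 4·2 + 3)/6 = 12/6 = 2; σ²_Task 3 = ((3−1)/6)² = 0.111
te_Task 4 = (4 + 4·10 + 16)/6 = 60/6 = 10; σ²_Task 4 = ((16−4)/6)² = 4.000
te_Task 5 = (2 + 4·4 + 6)/6 = 24/6 = 4; σ²_Task 5 = ((6−2)/6)² = 0.444
te_Task 6 = (1 + 4·2 + 9)/6 = 18/6 = 3; σ²_Task 6 = ((9−1)/6)² = 1.778
te_Task 7 = (9 + 4·11 + 13)/6 = 66/6 = 11; σ²_Task 7 = ((13−9)/6)² = 0.444
te_Task 8 = (4 + 4·8 + 12)/6 = 48/6 = 8; σ²_Task 8 = ((12−4)/6)² = 1.778
te_Task 9 = (8 + 4·14 + 26)/6 = 90/6 = 15; σ²_Task 9 = ((26−8)/6)² = 9.000

Forward pass:
ES_Task 1 = 0; EF_Task 1 = 2
ES_Task 2 = 0; EF_Task 2 = 8
ES_Task 3 = max(EF_Task 1=2, EF_Task 2=8) = 8; EF_Task 3 = 8+2 = 10
ES_Task 4 = 8; EF_Task 4 = 8+10 = 18
ES_Task 5 = 18; EF_Task 5 = 18+4 = 22
ES_Task 6 = max(EF_Task 2=8, EF_Task 3=10) = 10; EF_Task 6 = 10+3 = 13
ES_Task 7 = 10; EF_Task 7 = 10+11 = 21
ES_Task 8 = max(EF_Task 2=8, EF_Task 3=10) = 10; EF_Task 8 = 10+8 = 18
ES_Task 9 = max(EF_Task 3=10, EF_Task 5=22, EF_Task 6=13, EF_Task 7=21, EF_Task 8=18) = 22; EF_Task 9 = 22+15 = 37
Expected project duration μ = 37 days. Critical path: Task 2 → Task 4 → Task 5 → Task 9.

Variance along critical path = 2.778 + 4.000 + 0.444 + 9.000 = 16.222; σ = √16.222 = 4.028 days.
Z = (43 − 37) / 4.028 = 1.490
P(T ≤ 43) = Φ(1.490) ≈ 0.932

0.932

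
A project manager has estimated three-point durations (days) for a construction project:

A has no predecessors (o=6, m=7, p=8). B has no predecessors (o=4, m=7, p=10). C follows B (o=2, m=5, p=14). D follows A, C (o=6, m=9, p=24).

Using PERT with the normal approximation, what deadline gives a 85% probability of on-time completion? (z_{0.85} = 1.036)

27.9 days

te_A = (6 + 4·7 + 8)/6 = 42/6 = 7; σ²_A = ((8−6)/6)² = 0.111
te_B = (4 + 4·7 + 10)/6 = 42/6 = 7; σ²_B = ((10−4)/6)² = 1.000
te_C = (2 + 4·5 + 14)/6 = 36/6 = 6; σ²_C = ((14−2)/6)² = 4.000
te_D = (6 + 4·9 + 24)/6 = 66/6 = 11; σ²_D = ((24−6)/6)² = 9.000

Forward pass:
ES_A = 0; EF_A = 7
ES_B = 0; EF_B = 7
ES_C = 7; EF_C = 7+6 = 13
ES_D = max(EF_A=7, EF_C=13) = 13; EF_D = 13+11 = 24
Expected project duration μ = 24 days. Critical path: B → C → D.

Variance along critical path = 1.000 + 4.000 + 9.000 = 14.000; σ = 3.742 days.
D = μ + z·σ = 24 + 1.036·3.742 = 27.9 days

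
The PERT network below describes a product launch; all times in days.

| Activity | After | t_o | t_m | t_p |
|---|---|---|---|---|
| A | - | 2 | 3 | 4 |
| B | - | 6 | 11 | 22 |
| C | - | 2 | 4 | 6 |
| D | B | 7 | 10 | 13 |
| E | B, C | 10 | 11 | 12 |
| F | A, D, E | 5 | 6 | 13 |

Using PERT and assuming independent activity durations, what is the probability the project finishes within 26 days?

0.091

te_A = (2 + 4·3 + 4)/6 = 18/6 = 3; σ²_A = ((4−2)/6)² = 0.111
te_B = (6 + 4·11 + 22)/6 = 72/6 = 12; σ²_B = ((22−6)/6)² = 7.111
te_C = (2 + 4·4 + 6)/6 = 24/6 = 4; σ²_C = ((6−2)/6)² = 0.444
te_D = (7 + 4·10 + 13)/6 = 60/6 = 10; σ²_D = ((13−7)/6)² = 1.000
te_E = (10 + 4·11 + 12)/6 = 66/6 = 11; σ²_E = ((12−10)/6)² = 0.111
te_F = (5 + 4·6 + 13)/6 = 42/6 = 7; σ²_F = ((13−5)/6)² = 1.778

Forward pass:
ES_A = 0; EF_A = 3
ES_B = 0; EF_B = 12
ES_C = 0; EF_C = 4
ES_D = 12; EF_D = 12+10 = 22
ES_E = max(EF_B=12, EF_C=4) = 12; EF_E = 12+11 = 23
ES_F = max(EF_A=3, EF_D=22, EF_E=23) = 23; EF_F = 23+7 = 30
Expected project duration μ = 30 days. Critical path: B → E → F.

Variance along critical path = 7.111 + 0.111 + 1.778 = 9.000; σ = √9.000 = 3.000 days.
Z = (26 − 30) / 3.000 = -1.333
P(T ≤ 26) = Φ(-1.333) ≈ 0.091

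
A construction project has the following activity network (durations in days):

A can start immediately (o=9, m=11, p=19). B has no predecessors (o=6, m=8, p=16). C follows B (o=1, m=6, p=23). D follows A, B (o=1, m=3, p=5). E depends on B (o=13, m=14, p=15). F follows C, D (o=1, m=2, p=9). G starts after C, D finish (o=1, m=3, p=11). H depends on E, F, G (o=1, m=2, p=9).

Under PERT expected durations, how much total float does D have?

4 days

te_A = (9 + 4·11 + 19)/6 = 72/6 = 12
te_B = (6 + 4·8 + 16)/6 = 54/6 = 9
te_C = (1 + 4·6 + 23)/6 = 48/6 = 8
te_D = (1 + 4·3 + 5)/6 = 18/6 = 3
te_E = (13 + 4·14 + 15)/6 = 84/6 = 14
te_F = (1 + 4·2 + 9)/6 = 18/6 = 3
te_G = (1 + 4·3 + 11)/6 = 24/6 = 4
te_H = (1 + 4·2 + 9)/6 = 18/6 = 3

Forward pass:
ES_A = 0; EF_A = 12
ES_B = 0; EF_B = 9
ES_C = 9; EF_C = 9+8 = 17
ES_D = max(EF_A=12, EF_B=9) = 12; EF_D = 12+3 = 15
ES_E = 9; EF_E = 9+14 = 23
ES_F = max(EF_C=17, EF_D=15) = 17; EF_F = 17+3 = 20
ES_G = max(EF_C=17, EF_D=15) = 17; EF_G = 17+4 = 21
ES_H = max(EF_E=23, EF_F=20, EF_G=21) = 23; EF_H = 23+3 = 26
Expected project duration μ = 26 days. Critical path: B → E → H.

Backward pass:
LF_H = 26; LS_H = 26−3 = 23
LF_G = LS_H = 23; LS_G = 23−4 = 19
LF_F = LS_H = 23; LS_F = 23−3 = 20
LF_E = LS_H = 23; LS_E = 23−14 = 9
LF_D = min(LS_F=20, LS_G=19) = 19; LS_D = 19−3 = 16
LF_C = min(LS_F=20, LS_G=19) = 19; LS_C = 19−8 = 11
LF_B = min(LS_C=11, LS_D=16, LS_E=9) = 9; LS_B = 9−9 = 0
LF_A = LS_D = 16; LS_A = 16−12 = 4
Slack_D = LS_D − ES_D = 16 − 12 = 4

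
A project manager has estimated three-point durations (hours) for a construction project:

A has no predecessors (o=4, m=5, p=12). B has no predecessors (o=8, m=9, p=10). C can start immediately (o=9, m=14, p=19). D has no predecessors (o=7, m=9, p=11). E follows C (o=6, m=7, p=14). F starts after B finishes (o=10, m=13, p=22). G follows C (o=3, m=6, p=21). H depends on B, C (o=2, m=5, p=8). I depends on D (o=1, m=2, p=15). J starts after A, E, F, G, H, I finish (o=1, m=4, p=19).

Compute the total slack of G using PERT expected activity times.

1 hours

te_A = (4 + 4·5 + 12)/6 = 36/6 = 6
te_B = (8 + 4·9 + 10)/6 = 54/6 = 9
te_C = (9 + 4·14 + 19)/6 = 84/6 = 14
te_D = (7 + 4·9 + 11)/6 = 54/6 = 9
te_E = (6 + 4·7 + 14)/6 = 48/6 = 8
te_F = (10 + 4·13 + 22)/6 = 84/6 = 14
te_G = (3 + 4·6 + 21)/6 = 48/6 = 8
te_H = (2 + 4·5 + 8)/6 = 30/6 = 5
te_I = (1 + 4·2 + 15)/6 = 24/6 = 4
te_J = (1 + 4·4 + 19)/6 = 36/6 = 6

Forward pass:
ES_A = 0; EF_A = 6
ES_B = 0; EF_B = 9
ES_C = 0; EF_C = 14
ES_D = 0; EF_D = 9
ES_E = 14; EF_E = 14+8 = 22
ES_F = 9; EF_F = 9+14 = 23
ES_G = 14; EF_G = 14+8 = 22
ES_H = max(EF_B=9, EF_C=14) = 14; EF_H = 14+5 = 19
ES_I = 9; EF_I = 9+4 = 13
ES_J = max(EF_A=6, EF_E=22, EF_F=23, EF_G=22, EF_H=19, EF_I=13) = 23; EF_J = 23+6 = 29
Expected project duration μ = 29 hours. Critical path: B → F → J.

Backward pass:
LF_J = 29; LS_J = 29−6 = 23
LF_I = LS_J = 23; LS_I = 23−4 = 19
LF_H = LS_J = 23; LS_H = 23−5 = 18
LF_G = LS_J = 23; LS_G = 23−8 = 15
LF_F = LS_J = 23; LS_F = 23−14 = 9
LF_E = LS_J = 23; LS_E = 23−8 = 15
LF_D = LS_I = 19; LS_D = 19−9 = 10
LF_C = min(LS_E=15, LS_G=15, LS_H=18) = 15; LS_C = 15−14 = 1
LF_B = min(LS_F=9, LS_H=18) = 9; LS_B = 9−9 = 0
LF_A = LS_J = 23; LS_A = 23−6 = 17
Slack_G = LS_G − ES_G = 15 − 14 = 1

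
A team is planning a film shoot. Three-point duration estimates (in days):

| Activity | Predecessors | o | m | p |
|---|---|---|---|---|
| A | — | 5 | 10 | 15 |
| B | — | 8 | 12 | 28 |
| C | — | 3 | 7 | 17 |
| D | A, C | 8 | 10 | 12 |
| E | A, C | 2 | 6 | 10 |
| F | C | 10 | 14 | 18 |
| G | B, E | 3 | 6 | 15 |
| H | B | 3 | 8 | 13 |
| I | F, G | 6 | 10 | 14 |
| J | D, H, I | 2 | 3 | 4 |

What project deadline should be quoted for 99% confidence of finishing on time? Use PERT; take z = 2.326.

43.5 days

te_A = (5 + 4·10 + 15)/6 = 60/6 = 10; σ²_A = ((15−5)/6)² = 2.778
te_B = (8 + 4·12 + 28)/6 = 84/6 = 14; σ²_B = ((28−8)/6)² = 11.111
te_C = (3 + 4·7 + 17)/6 = 48/6 = 8; σ²_C = ((17−3)/6)² = 5.444
te_D = (8 + 4·10 + 12)/6 = 60/6 = 10; σ²_D = ((12−8)/6)² = 0.444
te_E = (2 + 4·6 + 10)/6 = 36/6 = 6; σ²_E = ((10−2)/6)² = 1.778
te_F = (10 + 4·14 + 18)/6 = 84/6 = 14; σ²_F = ((18−10)/6)² = 1.778
te_G = (3 + 4·6 + 15)/6 = 42/6 = 7; σ²_G = ((15−3)/6)² = 4.000
te_H = (3 + 4·8 + 13)/6 = 48/6 = 8; σ²_H = ((13−3)/6)² = 2.778
te_I = (6 + 4·10 + 14)/6 = 60/6 = 10; σ²_I = ((14−6)/6)² = 1.778
te_J = (2 + 4·3 + 4)/6 = 18/6 = 3; σ²_J = ((4−2)/6)² = 0.111

Forward pass:
ES_A = 0; EF_A = 10
ES_B = 0; EF_B = 14
ES_C = 0; EF_C = 8
ES_D = max(EF_A=10, EF_C=8) = 10; EF_D = 10+10 = 20
ES_E = max(EF_A=10, EF_C=8) = 10; EF_E = 10+6 = 16
ES_F = 8; EF_F = 8+14 = 22
ES_G = max(EF_B=14, EF_E=16) = 16; EF_G = 16+7 = 23
ES_H = 14; EF_H = 14+8 = 22
ES_I = max(EF_F=22, EF_G=23) = 23; EF_I = 23+10 = 33
ES_J = max(EF_D=20, EF_H=22, EF_I=33) = 33; EF_J = 33+3 = 36
Expected project duration μ = 36 days. Critical path: A → E → G → I → J.

Variance along critical path = 2.778 + 1.778 + 4.000 + 1.778 + 0.111 = 10.444; σ = 3.232 days.
D = μ + z·σ = 36 + 2.326·3.232 = 43.5 days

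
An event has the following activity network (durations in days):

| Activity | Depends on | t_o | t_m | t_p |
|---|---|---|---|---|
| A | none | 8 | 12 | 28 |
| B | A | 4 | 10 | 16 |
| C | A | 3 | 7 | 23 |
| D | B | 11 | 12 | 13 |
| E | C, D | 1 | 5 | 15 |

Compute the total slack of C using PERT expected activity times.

te_A = (8 + 4·12 + 28)/6 = 84/6 = 14
te_B = (4 + 4·10 + 16)/6 = 60/6 = 10
te_C = (3 + 4·7 + 23)/6 = 54/6 = 9
te_D = (11 + 4·12 + 13)/6 = 72/6 = 12
te_E = (1 + 4·5 + 15)/6 = 36/6 = 6

Forward pass:
ES_A = 0; EF_A = 14
ES_B = 14; EF_B = 14+10 = 24
ES_C = 14; EF_C = 14+9 = 23
ES_D = 24; EF_D = 24+12 = 36
ES_E = max(EF_C=23, EF_D=36) = 36; EF_E = 36+6 = 42
Expected project duration μ = 42 days. Critical path: A → B → D → E.

Backward pass:
LF_E = 42; LS_E = 42−6 = 36
LF_D = LS_E = 36; LS_D = 36−12 = 24
LF_C = LS_E = 36; LS_C = 36−9 = 27
LF_B = LS_D = 24; LS_B = 24−10 = 14
LF_A = min(LS_B=14, LS_C=27) = 14; LS_A = 14−14 = 0
Slack_C = LS_C − ES_C = 27 − 14 = 13

13 days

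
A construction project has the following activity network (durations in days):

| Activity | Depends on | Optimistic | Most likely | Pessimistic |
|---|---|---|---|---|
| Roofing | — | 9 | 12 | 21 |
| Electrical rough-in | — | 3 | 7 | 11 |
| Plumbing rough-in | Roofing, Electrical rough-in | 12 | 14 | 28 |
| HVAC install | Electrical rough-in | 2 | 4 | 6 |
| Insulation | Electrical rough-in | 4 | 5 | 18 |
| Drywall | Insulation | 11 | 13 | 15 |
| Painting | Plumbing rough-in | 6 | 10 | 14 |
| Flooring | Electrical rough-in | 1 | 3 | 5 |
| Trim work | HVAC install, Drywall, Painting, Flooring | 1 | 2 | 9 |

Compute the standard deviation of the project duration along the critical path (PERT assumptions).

te_Roofing = (9 + 4·12 + 21)/6 = 78/6 = 13; σ²_Roofing = ((21−9)/6)² = 4.000
te_Electrical rough-in = (3 + 4·7 + 11)/6 = 42/6 = 7; σ²_Electrical rough-in = ((11−3)/6)² = 1.778
te_Plumbing rough-in = (12 + 4·14 + 28)/6 = 96/6 = 16; σ²_Plumbing rough-in = ((28−12)/6)² = 7.111
te_HVAC install = (2 + 4·4 + 6)/6 = 24/6 = 4; σ²_HVAC install = ((6−2)/6)² = 0.444
te_Insulation = (4 + 4·5 + 18)/6 = 42/6 = 7; σ²_Insulation = ((18−4)/6)² = 5.444
te_Drywall = (11 + 4·13 + 15)/6 = 78/6 = 13; σ²_Drywall = ((15−11)/6)² = 0.444
te_Painting = (6 + 4·10 + 14)/6 = 60/6 = 10; σ²_Painting = ((14−6)/6)² = 1.778
te_Flooring = (1 + 4·3 + 5)/6 = 18/6 = 3; σ²_Flooring = ((5−1)/6)² = 0.444
te_Trim work = (1 + 4·2 + 9)/6 = 18/6 = 3; σ²_Trim work = ((9−1)/6)² = 1.778

Forward pass:
ES_Roofing = 0; EF_Roofing = 13
ES_Electrical rough-in = 0; EF_Electrical rough-in = 7
ES_Plumbing rough-in = max(EF_Roofing=13, EF_Electrical rough-in=7) = 13; EF_Plumbing rough-in = 13+16 = 29
ES_HVAC install = 7; EF_HVAC install = 7+4 = 11
ES_Insulation = 7; EF_Insulation = 7+7 = 14
ES_Drywall = 14; EF_Drywall = 14+13 = 27
ES_Painting = 29; EF_Painting = 29+10 = 39
ES_Flooring = 7; EF_Flooring = 7+3 = 10
ES_Trim work = max(EF_HVAC install=11, EF_Drywall=27, EF_Painting=39, EF_Flooring=10) = 39; EF_Trim work = 39+3 = 42
Expected project duration μ = 42 days. Critical path: Roofing → Plumbing rough-in → Painting → Trim work.

Variance along critical path = 4.000 + 7.111 + 1.778 + 1.778 = 14.667
σ = √14.667 = 3.830 days

3.83 days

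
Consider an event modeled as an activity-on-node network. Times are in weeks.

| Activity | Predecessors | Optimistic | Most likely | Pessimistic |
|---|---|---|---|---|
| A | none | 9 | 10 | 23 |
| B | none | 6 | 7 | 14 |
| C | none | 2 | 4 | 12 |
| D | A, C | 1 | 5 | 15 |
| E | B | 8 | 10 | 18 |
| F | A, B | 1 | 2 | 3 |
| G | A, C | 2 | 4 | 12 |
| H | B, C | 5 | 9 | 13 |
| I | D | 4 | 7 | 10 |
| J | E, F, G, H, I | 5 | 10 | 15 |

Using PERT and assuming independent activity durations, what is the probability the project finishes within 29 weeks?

0.059

te_A = (9 + 4·10 + 23)/6 = 72/6 = 12; σ²_A = ((23−9)/6)² = 5.444
te_B = (6 + 4·7 + 14)/6 = 48/6 = 8; σ²_B = ((14−6)/6)² = 1.778
te_C = (2 + 4·4 + 12)/6 = 30/6 = 5; σ²_C = ((12−2)/6)² = 2.778
te_D = (1 + 4·5 + 15)/6 = 36/6 = 6; σ²_D = ((15−1)/6)² = 5.444
te_E = (8 + 4·10 + 18)/6 = 66/6 = 11; σ²_E = ((18−8)/6)² = 2.778
te_F = (1 + 4·2 + 3)/6 = 12/6 = 2; σ²_F = ((3−1)/6)² = 0.111
te_G = (2 + 4·4 + 12)/6 = 30/6 = 5; σ²_G = ((12−2)/6)² = 2.778
te_H = (5 + 4·9 + 13)/6 = 54/6 = 9; σ²_H = ((13−5)/6)² = 1.778
te_I = (4 + 4·7 + 10)/6 = 42/6 = 7; σ²_I = ((10−4)/6)² = 1.000
te_J = (5 + 4·10 + 15)/6 = 60/6 = 10; σ²_J = ((15−5)/6)² = 2.778

Forward pass:
ES_A = 0; EF_A = 12
ES_B = 0; EF_B = 8
ES_C = 0; EF_C = 5
ES_D = max(EF_A=12, EF_C=5) = 12; EF_D = 12+6 = 18
ES_E = 8; EF_E = 8+11 = 19
ES_F = max(EF_A=12, EF_B=8) = 12; EF_F = 12+2 = 14
ES_G = max(EF_A=12, EF_C=5) = 12; EF_G = 12+5 = 17
ES_H = max(EF_B=8, EF_C=5) = 8; EF_H = 8+9 = 17
ES_I = 18; EF_I = 18+7 = 25
ES_J = max(EF_E=19, EF_F=14, EF_G=17, EF_H=17, EF_I=25) = 25; EF_J = 25+10 = 35
Expected project duration μ = 35 weeks. Critical path: A → D → I → J.

Variance along critical path = 5.444 + 5.444 + 1.000 + 2.778 = 14.667; σ = √14.667 = 3.830 weeks.
Z = (29 − 35) / 3.830 = -1.567
P(T ≤ 29) = Φ(-1.567) ≈ 0.059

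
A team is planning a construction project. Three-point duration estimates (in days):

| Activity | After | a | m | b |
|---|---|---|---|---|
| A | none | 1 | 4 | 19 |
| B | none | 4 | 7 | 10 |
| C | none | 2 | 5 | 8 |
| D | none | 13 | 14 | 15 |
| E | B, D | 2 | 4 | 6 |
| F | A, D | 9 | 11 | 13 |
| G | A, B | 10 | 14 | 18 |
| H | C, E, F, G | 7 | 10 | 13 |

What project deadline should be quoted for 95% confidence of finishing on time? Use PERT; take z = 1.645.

37.1 days

te_A = (1 + 4·4 + 19)/6 = 36/6 = 6; σ²_A = ((19−1)/6)² = 9.000
te_B = (4 + 4·7 + 10)/6 = 42/6 = 7; σ²_B = ((10−4)/6)² = 1.000
te_C = (2 + 4·5 + 8)/6 = 30/6 = 5; σ²_C = ((8−2)/6)² = 1.000
te_D = (13 + 4·14 + 15)/6 = 84/6 = 14; σ²_D = ((15−13)/6)² = 0.111
te_E = (2 + 4·4 + 6)/6 = 24/6 = 4; σ²_E = ((6−2)/6)² = 0.444
te_F = (9 + 4·11 + 13)/6 = 66/6 = 11; σ²_F = ((13−9)/6)² = 0.444
te_G = (10 + 4·14 + 18)/6 = 84/6 = 14; σ²_G = ((18−10)/6)² = 1.778
te_H = (7 + 4·10 + 13)/6 = 60/6 = 10; σ²_H = ((13−7)/6)² = 1.000

Forward pass:
ES_A = 0; EF_A = 6
ES_B = 0; EF_B = 7
ES_C = 0; EF_C = 5
ES_D = 0; EF_D = 14
ES_E = max(EF_B=7, EF_D=14) = 14; EF_E = 14+4 = 18
ES_F = max(EF_A=6, EF_D=14) = 14; EF_F = 14+11 = 25
ES_G = max(EF_A=6, EF_B=7) = 7; EF_G = 7+14 = 21
ES_H = max(EF_C=5, EF_E=18, EF_F=25, EF_G=21) = 25; EF_H = 25+10 = 35
Expected project duration μ = 35 days. Critical path: D → F → H.

Variance along critical path = 0.111 + 0.444 + 1.000 = 1.556; σ = 1.247 days.
D = μ + z·σ = 35 + 1.645·1.247 = 37.1 days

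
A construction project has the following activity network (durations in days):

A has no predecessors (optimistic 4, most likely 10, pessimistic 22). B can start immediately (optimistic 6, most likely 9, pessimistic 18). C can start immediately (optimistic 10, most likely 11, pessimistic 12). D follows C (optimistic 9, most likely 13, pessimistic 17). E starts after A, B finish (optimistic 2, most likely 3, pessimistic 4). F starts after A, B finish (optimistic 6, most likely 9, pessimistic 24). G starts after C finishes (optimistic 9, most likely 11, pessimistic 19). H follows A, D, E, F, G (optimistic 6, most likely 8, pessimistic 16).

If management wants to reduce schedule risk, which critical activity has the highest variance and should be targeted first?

te_A = (4 + 4·10 + 22)/6 = 66/6 = 11; σ²_A = ((22−4)/6)² = 9.000
te_B = (6 + 4·9 + 18)/6 = 60/6 = 10; σ²_B = ((18−6)/6)² = 4.000
te_C = (10 + 4·11 + 12)/6 = 66/6 = 11; σ²_C = ((12−10)/6)² = 0.111
te_D = (9 + 4·13 + 17)/6 = 78/6 = 13; σ²_D = ((17−9)/6)² = 1.778
te_E = (2 + 4·3 + 4)/6 = 18/6 = 3; σ²_E = ((4−2)/6)² = 0.111
te_F = (6 + 4·9 + 24)/6 = 66/6 = 11; σ²_F = ((24−6)/6)² = 9.000
te_G = (9 + 4·11 + 19)/6 = 72/6 = 12; σ²_G = ((19−9)/6)² = 2.778
te_H = (6 + 4·8 + 16)/6 = 54/6 = 9; σ²_H = ((16−6)/6)² = 2.778

Forward pass:
ES_A = 0; EF_A = 11
ES_B = 0; EF_B = 10
ES_C = 0; EF_C = 11
ES_D = 11; EF_D = 11+13 = 24
ES_E = max(EF_A=11, EF_B=10) = 11; EF_E = 11+3 = 14
ES_F = max(EF_A=11, EF_B=10) = 11; EF_F = 11+11 = 22
ES_G = 11; EF_G = 11+12 = 23
ES_H = max(EF_A=11, EF_D=24, EF_E=14, EF_F=22, EF_G=23) = 24; EF_H = 24+9 = 33
Expected project duration μ = 33 days. Critical path: C → D → H.

Variances on critical path: σ²_C=0.111, σ²_D=1.778, σ²_H=2.778.
Largest is σ²_H = 2.778.

H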